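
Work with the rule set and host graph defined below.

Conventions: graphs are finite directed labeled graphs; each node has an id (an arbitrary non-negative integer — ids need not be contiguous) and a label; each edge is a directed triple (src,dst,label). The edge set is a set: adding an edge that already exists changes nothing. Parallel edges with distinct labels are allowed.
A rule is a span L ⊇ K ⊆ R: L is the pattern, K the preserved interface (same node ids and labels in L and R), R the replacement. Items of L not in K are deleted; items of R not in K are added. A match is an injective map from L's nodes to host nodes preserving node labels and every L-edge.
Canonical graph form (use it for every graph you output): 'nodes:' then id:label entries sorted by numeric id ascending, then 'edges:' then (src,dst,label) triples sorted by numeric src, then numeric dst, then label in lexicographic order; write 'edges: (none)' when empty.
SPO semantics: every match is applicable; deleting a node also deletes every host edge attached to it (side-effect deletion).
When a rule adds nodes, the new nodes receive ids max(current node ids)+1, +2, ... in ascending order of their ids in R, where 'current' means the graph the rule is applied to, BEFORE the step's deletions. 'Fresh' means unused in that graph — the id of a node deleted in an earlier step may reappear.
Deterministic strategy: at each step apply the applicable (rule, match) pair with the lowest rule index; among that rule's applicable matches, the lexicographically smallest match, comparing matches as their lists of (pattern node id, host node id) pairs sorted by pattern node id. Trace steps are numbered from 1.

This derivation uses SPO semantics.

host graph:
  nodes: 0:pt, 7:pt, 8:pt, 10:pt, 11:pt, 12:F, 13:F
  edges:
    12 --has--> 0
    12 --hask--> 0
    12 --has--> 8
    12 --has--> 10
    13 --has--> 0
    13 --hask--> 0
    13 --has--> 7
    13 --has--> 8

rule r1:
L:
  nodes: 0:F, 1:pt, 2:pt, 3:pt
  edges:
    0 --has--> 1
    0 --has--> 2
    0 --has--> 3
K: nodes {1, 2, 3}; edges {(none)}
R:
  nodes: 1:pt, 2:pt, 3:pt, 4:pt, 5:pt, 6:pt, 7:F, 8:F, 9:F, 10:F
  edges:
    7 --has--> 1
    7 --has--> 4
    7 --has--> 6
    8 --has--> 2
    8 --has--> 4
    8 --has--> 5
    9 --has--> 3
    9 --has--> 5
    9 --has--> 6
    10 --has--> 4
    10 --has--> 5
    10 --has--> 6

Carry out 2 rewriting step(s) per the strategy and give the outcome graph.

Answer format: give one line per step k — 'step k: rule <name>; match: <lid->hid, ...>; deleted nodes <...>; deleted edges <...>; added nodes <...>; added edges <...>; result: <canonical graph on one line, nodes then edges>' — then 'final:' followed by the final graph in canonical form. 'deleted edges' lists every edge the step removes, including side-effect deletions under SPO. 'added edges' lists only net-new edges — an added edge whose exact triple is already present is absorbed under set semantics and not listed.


step 1: rule r1; match: 0->12, 1->0, 2->8, 3->10; deleted nodes 12; deleted edges (12,0,has); (12,0,hask); (12,8,has); (12,10,has); added nodes 14, 15, 16, 17, 18, 19, 20; added edges (17,0,has); (17,14,has); (17,16,has); (18,8,has); (18,14,has); (18,15,has); (19,10,has); (19,15,has); (19,16,has); (20,14,has); (20,15,has); (20,16,has); result: nodes: 0:pt, 7:pt, 8:pt, 10:pt, 11:pt, 13:F, 14:pt, 15:pt, 16:pt, 17:F, 18:F, 19:F, 20:F edges: (13,0,has); (13,0,hask); (13,7,has); (13,8,has); (17,0,has); (17,14,has); (17,16,has); (18,8,has); (18,14,has); (18,15,has); (19,10,has); (19,15,has); (19,16,has); (20,14,has); (20,15,has); (20,16,has)
step 2: rule r1; match: 0->13, 1->0, 2->7, 3->8; deleted nodes 13; deleted edges (13,0,has); (13,0,hask); (13,7,has); (13,8,has); added nodes 21, 22, 23, 24, 25, 26, 27; added edges (24,0,has); (24,21,has); (24,23,has); (25,7,has); (25,21,has); (25,22,has); (26,8,has); (26,22,has); (26,23,has); (27,21,has); (27,22,has); (27,23,has); result: nodes: 0:pt, 7:pt, 8:pt, 10:pt, 11:pt, 14:pt, 15:pt, 16:pt, 17:F, 18:F, 19:F, 20:F, 21:pt, 22:pt, 23:pt, 24:F, 25:F, 26:F, 27:F edges: (17,0,has); (17,14,has); (17,16,has); (18,8,has); (18,14,has); (18,15,has); (19,10,has); (19,15,has); (19,16,has); (20,14,has); (20,15,has); (20,16,has); (24,0,has); (24,21,has); (24,23,has); (25,7,has); (25,21,has); (25,22,has); (26,8,has); (26,22,has); (26,23,has); (27,21,has); (27,22,has); (27,23,has)
final:
nodes: 0:pt, 7:pt, 8:pt, 10:pt, 11:pt, 14:pt, 15:pt, 16:pt, 17:F, 18:F, 19:F, 20:F, 21:pt, 22:pt, 23:pt, 24:F, 25:F, 26:F, 27:F
edges: (17,0,has); (17,14,has); (17,16,has); (18,8,has); (18,14,has); (18,15,has); (19,10,has); (19,15,has); (19,16,has); (20,14,has); (20,15,has); (20,16,has); (24,0,has); (24,21,has); (24,23,has); (25,7,has); (25,21,has); (25,22,has); (26,8,has); (26,22,has); (26,23,has); (27,21,has); (27,22,has); (27,23,has)


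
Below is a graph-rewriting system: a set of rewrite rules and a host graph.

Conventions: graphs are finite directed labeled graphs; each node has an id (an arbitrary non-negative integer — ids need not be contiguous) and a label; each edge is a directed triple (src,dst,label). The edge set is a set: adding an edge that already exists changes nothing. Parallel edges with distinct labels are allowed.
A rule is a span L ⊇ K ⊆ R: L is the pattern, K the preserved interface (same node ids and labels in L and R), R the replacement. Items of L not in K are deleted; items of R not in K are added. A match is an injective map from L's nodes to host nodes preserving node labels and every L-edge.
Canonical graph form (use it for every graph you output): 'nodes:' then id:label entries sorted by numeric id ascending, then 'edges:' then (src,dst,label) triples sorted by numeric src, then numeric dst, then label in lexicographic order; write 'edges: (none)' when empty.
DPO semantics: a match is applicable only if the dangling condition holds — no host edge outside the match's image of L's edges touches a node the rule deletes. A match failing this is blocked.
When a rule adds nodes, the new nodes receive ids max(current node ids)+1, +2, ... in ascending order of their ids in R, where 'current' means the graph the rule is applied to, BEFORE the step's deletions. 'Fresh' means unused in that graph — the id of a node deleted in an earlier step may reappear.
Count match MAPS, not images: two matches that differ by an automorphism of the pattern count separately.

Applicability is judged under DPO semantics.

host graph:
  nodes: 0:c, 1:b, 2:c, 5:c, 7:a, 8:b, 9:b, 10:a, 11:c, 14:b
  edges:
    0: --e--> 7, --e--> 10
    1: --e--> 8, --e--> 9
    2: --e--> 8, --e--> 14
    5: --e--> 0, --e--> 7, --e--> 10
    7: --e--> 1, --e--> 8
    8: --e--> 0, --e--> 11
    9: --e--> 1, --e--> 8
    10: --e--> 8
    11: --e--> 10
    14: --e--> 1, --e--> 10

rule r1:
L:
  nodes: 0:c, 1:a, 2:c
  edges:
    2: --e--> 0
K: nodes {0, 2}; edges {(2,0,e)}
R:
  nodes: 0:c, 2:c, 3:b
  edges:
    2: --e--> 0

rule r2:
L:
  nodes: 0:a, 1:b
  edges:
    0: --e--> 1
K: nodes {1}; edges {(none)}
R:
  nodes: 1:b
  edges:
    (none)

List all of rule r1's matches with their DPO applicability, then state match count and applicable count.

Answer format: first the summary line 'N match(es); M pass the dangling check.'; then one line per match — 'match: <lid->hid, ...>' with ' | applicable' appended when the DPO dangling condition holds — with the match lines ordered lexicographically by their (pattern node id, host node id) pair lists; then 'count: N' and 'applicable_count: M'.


2 match(es); 0 pass the dangling check.
match: 0->0, 1->7, 2->5
match: 0->0, 1->10, 2->5
count: 2
applicable_count: 0


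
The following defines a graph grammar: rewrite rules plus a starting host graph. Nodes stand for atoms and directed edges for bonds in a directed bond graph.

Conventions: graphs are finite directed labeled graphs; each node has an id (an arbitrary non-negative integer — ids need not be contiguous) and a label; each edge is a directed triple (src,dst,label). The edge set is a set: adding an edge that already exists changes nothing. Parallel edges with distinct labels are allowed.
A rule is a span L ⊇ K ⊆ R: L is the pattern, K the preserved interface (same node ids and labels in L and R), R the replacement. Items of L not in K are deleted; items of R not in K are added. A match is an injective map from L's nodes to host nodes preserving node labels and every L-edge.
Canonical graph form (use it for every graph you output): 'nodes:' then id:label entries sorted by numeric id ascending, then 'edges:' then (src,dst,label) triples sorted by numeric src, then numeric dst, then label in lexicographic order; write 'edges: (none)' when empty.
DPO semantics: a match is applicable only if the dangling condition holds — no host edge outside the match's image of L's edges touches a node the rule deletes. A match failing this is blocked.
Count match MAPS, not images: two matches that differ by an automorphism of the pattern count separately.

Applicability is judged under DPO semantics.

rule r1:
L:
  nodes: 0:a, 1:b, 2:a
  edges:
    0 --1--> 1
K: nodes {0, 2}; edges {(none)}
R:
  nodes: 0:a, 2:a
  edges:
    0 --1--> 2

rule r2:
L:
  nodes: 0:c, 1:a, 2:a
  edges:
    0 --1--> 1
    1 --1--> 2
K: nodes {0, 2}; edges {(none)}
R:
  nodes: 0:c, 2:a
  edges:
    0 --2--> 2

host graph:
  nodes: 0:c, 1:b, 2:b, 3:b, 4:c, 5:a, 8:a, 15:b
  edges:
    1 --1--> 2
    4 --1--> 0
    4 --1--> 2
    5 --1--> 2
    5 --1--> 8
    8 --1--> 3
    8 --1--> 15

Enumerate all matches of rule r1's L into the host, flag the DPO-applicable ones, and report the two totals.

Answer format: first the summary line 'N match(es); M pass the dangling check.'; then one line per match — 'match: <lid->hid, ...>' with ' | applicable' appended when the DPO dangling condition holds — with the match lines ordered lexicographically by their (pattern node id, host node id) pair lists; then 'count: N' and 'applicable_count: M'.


3 match(es); 2 pass the dangling check.
match: 0->5, 1->2, 2->8
match: 0->8, 1->3, 2->5 | applicable
match: 0->8, 1->15, 2->5 | applicable
count: 3
applicable_count: 2


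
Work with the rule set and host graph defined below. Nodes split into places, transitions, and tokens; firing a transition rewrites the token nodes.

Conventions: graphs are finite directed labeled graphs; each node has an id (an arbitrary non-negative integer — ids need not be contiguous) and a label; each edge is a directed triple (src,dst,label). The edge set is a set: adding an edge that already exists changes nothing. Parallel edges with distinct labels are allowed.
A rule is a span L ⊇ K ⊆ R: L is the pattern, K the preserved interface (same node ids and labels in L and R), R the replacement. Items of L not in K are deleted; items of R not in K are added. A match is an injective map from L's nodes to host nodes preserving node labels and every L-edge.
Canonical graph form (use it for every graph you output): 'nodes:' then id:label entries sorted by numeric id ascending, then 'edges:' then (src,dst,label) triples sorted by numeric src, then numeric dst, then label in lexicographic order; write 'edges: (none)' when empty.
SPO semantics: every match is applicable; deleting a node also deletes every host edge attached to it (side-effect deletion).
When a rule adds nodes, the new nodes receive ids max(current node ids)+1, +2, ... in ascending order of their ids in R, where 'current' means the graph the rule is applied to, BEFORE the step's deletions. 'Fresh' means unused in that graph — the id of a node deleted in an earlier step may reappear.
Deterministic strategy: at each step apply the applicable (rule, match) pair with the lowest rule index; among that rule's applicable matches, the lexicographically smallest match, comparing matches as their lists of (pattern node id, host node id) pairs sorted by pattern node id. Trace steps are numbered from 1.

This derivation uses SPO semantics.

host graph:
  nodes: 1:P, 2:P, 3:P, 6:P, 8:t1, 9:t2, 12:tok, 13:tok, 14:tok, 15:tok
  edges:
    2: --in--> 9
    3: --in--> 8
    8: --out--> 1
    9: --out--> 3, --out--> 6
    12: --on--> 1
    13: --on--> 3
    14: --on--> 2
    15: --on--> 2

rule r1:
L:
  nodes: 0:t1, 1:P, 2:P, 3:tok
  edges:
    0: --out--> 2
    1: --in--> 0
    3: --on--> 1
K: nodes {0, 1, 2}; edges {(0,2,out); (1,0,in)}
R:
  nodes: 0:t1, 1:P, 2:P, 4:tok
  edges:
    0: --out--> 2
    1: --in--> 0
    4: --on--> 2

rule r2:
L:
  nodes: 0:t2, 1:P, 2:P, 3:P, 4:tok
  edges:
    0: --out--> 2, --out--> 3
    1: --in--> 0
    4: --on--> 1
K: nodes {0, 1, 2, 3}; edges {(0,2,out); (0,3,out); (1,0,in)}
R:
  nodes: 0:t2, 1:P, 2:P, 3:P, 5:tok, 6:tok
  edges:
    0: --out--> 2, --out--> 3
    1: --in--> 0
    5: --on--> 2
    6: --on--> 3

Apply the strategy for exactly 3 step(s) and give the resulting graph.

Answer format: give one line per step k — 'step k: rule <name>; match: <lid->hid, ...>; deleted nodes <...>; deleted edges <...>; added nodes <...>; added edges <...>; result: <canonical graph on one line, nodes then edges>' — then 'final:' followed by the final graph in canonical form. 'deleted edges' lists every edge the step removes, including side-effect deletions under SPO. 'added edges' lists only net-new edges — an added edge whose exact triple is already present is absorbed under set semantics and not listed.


step 1: rule r1; match: 0->8, 1->3, 2->1, 3->13; deleted nodes 13; deleted edges (13,3,on); added nodes 16; added edges (16,1,on); result: nodes: 1:P, 2:P, 3:P, 6:P, 8:t1, 9:t2, 12:tok, 14:tok, 15:tok, 16:tok edges: (2,9,in); (3,8,in); (8,1,out); (9,3,out); (9,6,out); (12,1,on); (14,2,on); (15,2,on); (16,1,on)
step 2: rule r2; match: 0->9, 1->2, 2->3, 3->6, 4->14; deleted nodes 14; deleted edges (14,2,on); added nodes 17, 18; added edges (17,3,on); (18,6,on); result: nodes: 1:P, 2:P, 3:P, 6:P, 8:t1, 9:t2, 12:tok, 15:tok, 16:tok, 17:tok, 18:tok edges: (2,9,in); (3,8,in); (8,1,out); (9,3,out); (9,6,out); (12,1,on); (15,2,on); (16,1,on); (17,3,on); (18,6,on)
step 3: rule r1; match: 0->8, 1->3, 2->1, 3->17; deleted nodes 17; deleted edges (17,3,on); added nodes 19; added edges (19,1,on); result: nodes: 1:P, 2:P, 3:P, 6:P, 8:t1, 9:t2, 12:tok, 15:tok, 16:tok, 18:tok, 19:tok edges: (2,9,in); (3,8,in); (8,1,out); (9,3,out); (9,6,out); (12,1,on); (15,2,on); (16,1,on); (18,6,on); (19,1,on)
final:
nodes: 1:P, 2:P, 3:P, 6:P, 8:t1, 9:t2, 12:tok, 15:tok, 16:tok, 18:tok, 19:tok
edges: (2,9,in); (3,8,in); (8,1,out); (9,3,out); (9,6,out); (12,1,on); (15,2,on); (16,1,on); (18,6,on); (19,1,on)


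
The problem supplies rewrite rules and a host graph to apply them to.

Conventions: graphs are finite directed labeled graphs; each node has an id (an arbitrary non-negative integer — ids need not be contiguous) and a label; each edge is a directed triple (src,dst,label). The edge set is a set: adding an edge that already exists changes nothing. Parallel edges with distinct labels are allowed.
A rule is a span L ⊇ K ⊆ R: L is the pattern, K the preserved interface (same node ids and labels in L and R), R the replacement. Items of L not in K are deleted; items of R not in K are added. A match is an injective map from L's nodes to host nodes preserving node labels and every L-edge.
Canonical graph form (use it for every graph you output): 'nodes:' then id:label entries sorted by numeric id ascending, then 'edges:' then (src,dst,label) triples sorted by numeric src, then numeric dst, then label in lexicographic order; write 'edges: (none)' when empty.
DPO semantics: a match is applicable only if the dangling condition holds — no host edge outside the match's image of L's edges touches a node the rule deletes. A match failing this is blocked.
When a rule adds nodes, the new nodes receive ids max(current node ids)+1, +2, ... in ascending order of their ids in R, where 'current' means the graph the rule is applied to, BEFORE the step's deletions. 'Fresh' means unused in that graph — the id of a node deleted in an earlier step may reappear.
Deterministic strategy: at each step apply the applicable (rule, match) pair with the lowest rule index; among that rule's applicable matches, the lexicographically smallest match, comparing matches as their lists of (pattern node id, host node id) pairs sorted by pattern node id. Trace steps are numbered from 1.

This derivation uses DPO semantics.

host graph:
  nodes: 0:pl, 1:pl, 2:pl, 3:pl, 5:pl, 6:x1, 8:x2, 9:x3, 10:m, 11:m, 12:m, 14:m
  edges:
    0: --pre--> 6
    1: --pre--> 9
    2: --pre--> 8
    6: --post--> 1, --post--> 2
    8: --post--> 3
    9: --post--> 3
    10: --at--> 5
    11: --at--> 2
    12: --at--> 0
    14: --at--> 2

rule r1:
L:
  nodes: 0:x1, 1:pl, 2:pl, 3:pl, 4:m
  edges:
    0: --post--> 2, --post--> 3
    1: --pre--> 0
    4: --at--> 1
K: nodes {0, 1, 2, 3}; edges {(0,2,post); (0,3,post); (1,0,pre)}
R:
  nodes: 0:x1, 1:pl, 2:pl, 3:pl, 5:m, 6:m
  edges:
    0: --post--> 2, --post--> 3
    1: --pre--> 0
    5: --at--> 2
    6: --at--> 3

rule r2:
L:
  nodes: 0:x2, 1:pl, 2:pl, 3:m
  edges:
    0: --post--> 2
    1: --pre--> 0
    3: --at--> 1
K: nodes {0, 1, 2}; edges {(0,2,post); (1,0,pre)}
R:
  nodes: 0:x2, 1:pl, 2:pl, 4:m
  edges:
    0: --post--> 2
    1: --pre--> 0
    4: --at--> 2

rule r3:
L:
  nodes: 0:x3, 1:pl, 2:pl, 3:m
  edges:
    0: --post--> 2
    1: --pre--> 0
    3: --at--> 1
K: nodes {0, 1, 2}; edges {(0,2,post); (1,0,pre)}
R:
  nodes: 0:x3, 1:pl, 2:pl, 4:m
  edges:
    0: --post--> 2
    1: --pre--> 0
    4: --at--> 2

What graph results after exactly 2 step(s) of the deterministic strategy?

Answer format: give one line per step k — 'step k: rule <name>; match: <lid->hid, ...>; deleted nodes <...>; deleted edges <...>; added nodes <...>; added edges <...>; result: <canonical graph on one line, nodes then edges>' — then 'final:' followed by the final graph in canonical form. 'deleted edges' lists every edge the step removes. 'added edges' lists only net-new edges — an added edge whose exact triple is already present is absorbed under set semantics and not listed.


step 1: rule r1; match: 0->6, 1->0, 2->1, 3->2, 4->12; deleted nodes 12; deleted edges (12,0,at); added nodes 15, 16; added edges (15,1,at); (16,2,at); result: nodes: 0:pl, 1:pl, 2:pl, 3:pl, 5:pl, 6:x1, 8:x2, 9:x3, 10:m, 11:m, 14:m, 15:m, 16:m edges: (0,6,pre); (1,9,pre); (2,8,pre); (6,1,post); (6,2,post); (8,3,post); (9,3,post); (10,5,at); (11,2,at); (14,2,at); (15,1,at); (16,2,at)
step 2: rule r2; match: 0->8, 1->2, 2->3, 3->11; deleted nodes 11; deleted edges (11,2,at); added nodes 17; added edges (17,3,at); result: nodes: 0:pl, 1:pl, 2:pl, 3:pl, 5:pl, 6:x1, 8:x2, 9:x3, 10:m, 14:m, 15:m, 16:m, 17:m edges: (0,6,pre); (1,9,pre); (2,8,pre); (6,1,post); (6,2,post); (8,3,post); (9,3,post); (10,5,at); (14,2,at); (15,1,at); (16,2,at); (17,3,at)
final:
nodes: 0:pl, 1:pl, 2:pl, 3:pl, 5:pl, 6:x1, 8:x2, 9:x3, 10:m, 14:m, 15:m, 16:m, 17:m
edges: (0,6,pre); (1,9,pre); (2,8,pre); (6,1,post); (6,2,post); (8,3,post); (9,3,post); (10,5,at); (14,2,at); (15,1,at); (16,2,at); (17,3,at)


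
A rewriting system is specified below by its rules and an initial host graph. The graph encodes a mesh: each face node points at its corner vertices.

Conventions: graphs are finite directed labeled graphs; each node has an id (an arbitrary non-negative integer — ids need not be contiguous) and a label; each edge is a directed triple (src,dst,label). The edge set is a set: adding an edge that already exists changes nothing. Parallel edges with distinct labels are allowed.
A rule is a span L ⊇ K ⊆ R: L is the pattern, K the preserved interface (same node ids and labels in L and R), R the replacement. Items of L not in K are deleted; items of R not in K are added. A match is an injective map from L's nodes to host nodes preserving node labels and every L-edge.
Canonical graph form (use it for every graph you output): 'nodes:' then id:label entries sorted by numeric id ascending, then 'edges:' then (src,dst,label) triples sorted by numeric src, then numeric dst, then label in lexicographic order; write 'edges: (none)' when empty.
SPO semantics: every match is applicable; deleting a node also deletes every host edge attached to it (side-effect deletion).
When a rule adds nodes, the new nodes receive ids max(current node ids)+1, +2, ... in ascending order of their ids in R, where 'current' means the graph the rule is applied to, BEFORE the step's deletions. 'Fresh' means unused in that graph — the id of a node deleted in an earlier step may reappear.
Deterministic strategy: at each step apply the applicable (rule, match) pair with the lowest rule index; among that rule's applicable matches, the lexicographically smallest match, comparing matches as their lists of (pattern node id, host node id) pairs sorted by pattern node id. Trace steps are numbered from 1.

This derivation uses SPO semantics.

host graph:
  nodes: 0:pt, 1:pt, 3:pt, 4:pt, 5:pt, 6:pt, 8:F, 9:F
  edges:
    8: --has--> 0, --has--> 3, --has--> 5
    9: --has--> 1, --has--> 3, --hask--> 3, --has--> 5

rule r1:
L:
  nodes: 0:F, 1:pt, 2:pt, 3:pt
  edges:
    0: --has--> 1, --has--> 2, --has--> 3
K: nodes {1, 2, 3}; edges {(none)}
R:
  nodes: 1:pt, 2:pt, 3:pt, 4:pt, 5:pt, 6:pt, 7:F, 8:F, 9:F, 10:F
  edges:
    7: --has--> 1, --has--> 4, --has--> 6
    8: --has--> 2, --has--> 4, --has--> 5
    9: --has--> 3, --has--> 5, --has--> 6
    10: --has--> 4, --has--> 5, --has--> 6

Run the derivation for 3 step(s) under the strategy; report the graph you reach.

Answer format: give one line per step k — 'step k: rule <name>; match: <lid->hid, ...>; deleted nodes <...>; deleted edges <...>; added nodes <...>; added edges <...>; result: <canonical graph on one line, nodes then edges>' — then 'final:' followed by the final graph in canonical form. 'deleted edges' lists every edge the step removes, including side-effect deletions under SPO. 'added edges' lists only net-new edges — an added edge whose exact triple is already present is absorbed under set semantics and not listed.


step 1: rule r1; match: 0->8, 1->0, 2->3, 3->5; deleted nodes 8; deleted edges (8,0,has); (8,3,has); (8,5,has); added nodes 10, 11, 12, 13, 14, 15, 16; added edges (13,0,has); (13,10,has); (13,12,has); (14,3,has); (14,10,has); (14,11,has); (15,5,has); (15,11,has); (15,12,has); (16,10,has); (16,11,has); (16,12,has); result: nodes: 0:pt, 1:pt, 3:pt, 4:pt, 5:pt, 6:pt, 9:F, 10:pt, 11:pt, 12:pt, 13:F, 14:F, 15:F, 16:F edges: (9,1,has); (9,3,has); (9,3,hask); (9,5,has); (13,0,has); (13,10,has); (13,12,has); (14,3,has); (14,10,has); (14,11,has); (15,5,has); (15,11,has); (15,12,has); (16,10,has); (16,11,has); (16,12,has)
step 2: rule r1; match: 0->9, 1->1, 2->3, 3->5; deleted nodes 9; deleted edges (9,1,has); (9,3,has); (9,3,hask); (9,5,has); added nodes 17, 18, 19, 20, 21, 22, 23; added edges (20,1,has); (20,17,has); (20,19,has); (21,3,has); (21,17,has); (21,18,has); (22,5,has); (22,18,has); (22,19,has); (23,17,has); (23,18,has); (23,19,has); result: nodes: 0:pt, 1:pt, 3:pt, 4:pt, 5:pt, 6:pt, 10:pt, 11:pt, 12:pt, 13:F, 14:F, 15:F, 16:F, 17:pt, 18:pt, 19:pt, 20:F, 21:F, 22:F, 23:F edges: (13,0,has); (13,10,has); (13,12,has); (14,3,has); (14,10,has); (14,11,has); (15,5,has); (15,11,has); (15,12,has); (16,10,has); (16,11,has); (16,12,has); (20,1,has); (20,17,has); (20,19,has); (21,3,has); (21,17,has); (21,18,has); (22,5,has); (22,18,has); (22,19,has); (23,17,has); (23,18,has); (23,19,has)
step 3: rule r1; match: 0->13, 1->0, 2->10, 3->12; deleted nodes 13; deleted edges (13,0,has); (13,10,has); (13,12,has); added nodes 24, 25, 26, 27, 28, 29, 30; added edges (27,0,has); (27,24,has); (27,26,has); (28,10,has); (28,24,has); (28,25,has); (29,12,has); (29,25,has); (29,26,has); (30,24,has); (30,25,has); (30,26,has); result: nodes: 0:pt, 1:pt, 3:pt, 4:pt, 5:pt, 6:pt, 10:pt, 11:pt, 12:pt, 14:F, 15:F, 16:F, 17:pt, 18:pt, 19:pt, 20:F, 21:F, 22:F, 23:F, 24:pt, 25:pt, 26:pt, 27:F, 28:F, 29:F, 30:F edges: (14,3,has); (14,10,has); (14,11,has); (15,5,has); (15,11,has); (15,12,has); (16,10,has); (16,11,has); (16,12,has); (20,1,has); (20,17,has); (20,19,has); (21,3,has); (21,17,has); (21,18,has); (22,5,has); (22,18,has); (22,19,has); (23,17,has); (23,18,has); (23,19,has); (27,0,has); (27,24,has); (27,26,has); (28,10,has); (28,24,has); (28,25,has); (29,12,has); (29,25,has); (29,26,has); (30,24,has); (30,25,has); (30,26,has)
final:
nodes: 0:pt, 1:pt, 3:pt, 4:pt, 5:pt, 6:pt, 10:pt, 11:pt, 12:pt, 14:F, 15:F, 16:F, 17:pt, 18:pt, 19:pt, 20:F, 21:F, 22:F, 23:F, 24:pt, 25:pt, 26:pt, 27:F, 28:F, 29:F, 30:F
edges: (14,3,has); (14,10,has); (14,11,has); (15,5,has); (15,11,has); (15,12,has); (16,10,has); (16,11,has); (16,12,has); (20,1,has); (20,17,has); (20,19,has); (21,3,has); (21,17,has); (21,18,has); (22,5,has); (22,18,has); (22,19,has); (23,17,has); (23,18,has); (23,19,has); (27,0,has); (27,24,has); (27,26,has); (28,10,has); (28,24,has); (28,25,has); (29,12,has); (29,25,has); (29,26,has); (30,24,has); (30,25,has); (30,26,has)


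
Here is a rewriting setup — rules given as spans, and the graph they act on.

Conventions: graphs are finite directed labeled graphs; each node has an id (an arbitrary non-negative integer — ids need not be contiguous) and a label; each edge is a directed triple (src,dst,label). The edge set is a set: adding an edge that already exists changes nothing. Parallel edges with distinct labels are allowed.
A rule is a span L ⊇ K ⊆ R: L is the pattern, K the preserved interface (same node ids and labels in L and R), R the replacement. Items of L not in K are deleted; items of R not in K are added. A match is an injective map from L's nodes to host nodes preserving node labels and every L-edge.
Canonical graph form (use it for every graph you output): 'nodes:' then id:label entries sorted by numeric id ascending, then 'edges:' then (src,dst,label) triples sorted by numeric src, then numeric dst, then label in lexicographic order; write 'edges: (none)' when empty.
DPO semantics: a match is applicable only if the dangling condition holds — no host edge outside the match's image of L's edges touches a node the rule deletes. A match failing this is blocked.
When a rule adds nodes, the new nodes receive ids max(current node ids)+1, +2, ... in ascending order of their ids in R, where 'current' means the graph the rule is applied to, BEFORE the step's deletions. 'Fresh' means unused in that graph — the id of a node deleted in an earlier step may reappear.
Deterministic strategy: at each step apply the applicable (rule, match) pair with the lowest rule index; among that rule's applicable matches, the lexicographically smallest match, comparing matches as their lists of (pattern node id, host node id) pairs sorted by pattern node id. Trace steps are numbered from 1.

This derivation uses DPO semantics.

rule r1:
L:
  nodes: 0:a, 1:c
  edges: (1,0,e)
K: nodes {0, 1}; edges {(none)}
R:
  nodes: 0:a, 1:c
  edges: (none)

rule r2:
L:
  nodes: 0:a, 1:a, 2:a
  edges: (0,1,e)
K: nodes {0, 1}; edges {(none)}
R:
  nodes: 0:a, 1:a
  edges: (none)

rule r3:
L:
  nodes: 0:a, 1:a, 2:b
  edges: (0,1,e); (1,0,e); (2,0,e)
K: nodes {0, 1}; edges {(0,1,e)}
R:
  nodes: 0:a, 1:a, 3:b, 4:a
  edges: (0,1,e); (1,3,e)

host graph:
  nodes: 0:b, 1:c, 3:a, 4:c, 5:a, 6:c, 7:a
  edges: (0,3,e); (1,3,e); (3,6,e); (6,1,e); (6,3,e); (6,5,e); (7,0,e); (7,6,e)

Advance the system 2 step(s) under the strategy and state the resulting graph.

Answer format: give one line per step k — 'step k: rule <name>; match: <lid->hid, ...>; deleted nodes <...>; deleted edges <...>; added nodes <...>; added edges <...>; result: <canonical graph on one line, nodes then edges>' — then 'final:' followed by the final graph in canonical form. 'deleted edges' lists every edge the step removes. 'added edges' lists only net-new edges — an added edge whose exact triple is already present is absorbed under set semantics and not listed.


step 1: rule r1; match: 0->3, 1->1; deleted nodes (none); deleted edges (1,3,e); added nodes (none); added edges (none); result: nodes: 0:b, 1:c, 3:a, 4:c, 5:a, 6:c, 7:a edges: (0,3,e); (3,6,e); (6,1,e); (6,3,e); (6,5,e); (7,0,e); (7,6,e)
step 2: rule r1; match: 0->3, 1->6; deleted nodes (none); deleted edges (6,3,e); added nodes (none); added edges (none); result: nodes: 0:b, 1:c, 3:a, 4:c, 5:a, 6:c, 7:a edges: (0,3,e); (3,6,e); (6,1,e); (6,5,e); (7,0,e); (7,6,e)
final:
nodes: 0:b, 1:c, 3:a, 4:c, 5:a, 6:c, 7:a
edges: (0,3,e); (3,6,e); (6,1,e); (6,5,e); (7,0,e); (7,6,e)


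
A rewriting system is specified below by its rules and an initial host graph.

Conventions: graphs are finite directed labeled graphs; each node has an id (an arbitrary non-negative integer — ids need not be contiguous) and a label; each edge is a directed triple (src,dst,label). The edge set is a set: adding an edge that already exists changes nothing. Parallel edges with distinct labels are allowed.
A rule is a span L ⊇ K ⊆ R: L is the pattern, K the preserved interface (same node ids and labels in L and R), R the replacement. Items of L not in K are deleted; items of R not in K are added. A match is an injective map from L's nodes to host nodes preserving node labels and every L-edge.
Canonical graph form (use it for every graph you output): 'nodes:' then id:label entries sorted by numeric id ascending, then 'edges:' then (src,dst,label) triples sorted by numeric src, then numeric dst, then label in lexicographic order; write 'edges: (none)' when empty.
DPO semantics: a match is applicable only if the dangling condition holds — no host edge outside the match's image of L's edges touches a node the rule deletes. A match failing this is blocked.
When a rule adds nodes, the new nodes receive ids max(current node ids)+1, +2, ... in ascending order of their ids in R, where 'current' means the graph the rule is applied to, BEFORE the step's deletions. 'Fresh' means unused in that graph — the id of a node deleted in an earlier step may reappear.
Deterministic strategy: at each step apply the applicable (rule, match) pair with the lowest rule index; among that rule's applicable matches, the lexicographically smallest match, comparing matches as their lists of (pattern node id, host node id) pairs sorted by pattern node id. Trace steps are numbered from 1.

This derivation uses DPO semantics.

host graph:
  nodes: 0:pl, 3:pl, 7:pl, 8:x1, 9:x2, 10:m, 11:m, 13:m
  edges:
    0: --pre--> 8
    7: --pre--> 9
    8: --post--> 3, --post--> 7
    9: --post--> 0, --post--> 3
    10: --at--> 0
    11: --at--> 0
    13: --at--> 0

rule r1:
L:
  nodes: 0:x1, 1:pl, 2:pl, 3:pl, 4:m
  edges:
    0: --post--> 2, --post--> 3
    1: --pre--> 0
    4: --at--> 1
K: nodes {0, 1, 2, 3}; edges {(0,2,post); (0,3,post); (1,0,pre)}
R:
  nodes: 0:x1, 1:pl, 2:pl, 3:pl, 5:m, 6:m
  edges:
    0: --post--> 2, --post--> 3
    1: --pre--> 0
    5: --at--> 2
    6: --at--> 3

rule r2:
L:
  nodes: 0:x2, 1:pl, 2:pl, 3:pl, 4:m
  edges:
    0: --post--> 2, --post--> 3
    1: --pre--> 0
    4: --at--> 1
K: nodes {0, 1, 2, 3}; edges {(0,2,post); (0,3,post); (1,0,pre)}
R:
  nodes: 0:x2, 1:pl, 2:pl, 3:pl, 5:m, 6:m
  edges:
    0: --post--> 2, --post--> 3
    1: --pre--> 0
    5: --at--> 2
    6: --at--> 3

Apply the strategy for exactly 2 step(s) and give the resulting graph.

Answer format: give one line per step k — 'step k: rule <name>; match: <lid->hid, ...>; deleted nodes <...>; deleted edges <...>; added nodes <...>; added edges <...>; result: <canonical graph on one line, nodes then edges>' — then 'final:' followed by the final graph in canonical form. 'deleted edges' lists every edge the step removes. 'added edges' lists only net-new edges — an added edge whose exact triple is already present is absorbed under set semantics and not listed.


step 1: rule r1; match: 0->8, 1->0, 2->3, 3->7, 4->10; deleted nodes 10; deleted edges (10,0,at); added nodes 14, 15; added edges (14,3,at); (15,7,at); result: nodes: 0:pl, 3:pl, 7:pl, 8:x1, 9:x2, 11:m, 13:m, 14:m, 15:m edges: (0,8,pre); (7,9,pre); (8,3,post); (8,7,post); (9,0,post); (9,3,post); (11,0,at); (13,0,at); (14,3,at); (15,7,at)
step 2: rule r1; match: 0->8, 1->0, 2->3, 3->7, 4->11; deleted nodes 11; deleted edges (11,0,at); added nodes 16, 17; added edges (16,3,at); (17,7,at); result: nodes: 0:pl, 3:pl, 7:pl, 8:x1, 9:x2, 13:m, 14:m, 15:m, 16:m, 17:m edges: (0,8,pre); (7,9,pre); (8,3,post); (8,7,post); (9,0,post); (9,3,post); (13,0,at); (14,3,at); (15,7,at); (16,3,at); (17,7,at)
final:
nodes: 0:pl, 3:pl, 7:pl, 8:x1, 9:x2, 13:m, 14:m, 15:m, 16:m, 17:m
edges: (0,8,pre); (7,9,pre); (8,3,post); (8,7,post); (9,0,post); (9,3,post); (13,0,at); (14,3,at); (15,7,at); (16,3,at); (17,7,at)


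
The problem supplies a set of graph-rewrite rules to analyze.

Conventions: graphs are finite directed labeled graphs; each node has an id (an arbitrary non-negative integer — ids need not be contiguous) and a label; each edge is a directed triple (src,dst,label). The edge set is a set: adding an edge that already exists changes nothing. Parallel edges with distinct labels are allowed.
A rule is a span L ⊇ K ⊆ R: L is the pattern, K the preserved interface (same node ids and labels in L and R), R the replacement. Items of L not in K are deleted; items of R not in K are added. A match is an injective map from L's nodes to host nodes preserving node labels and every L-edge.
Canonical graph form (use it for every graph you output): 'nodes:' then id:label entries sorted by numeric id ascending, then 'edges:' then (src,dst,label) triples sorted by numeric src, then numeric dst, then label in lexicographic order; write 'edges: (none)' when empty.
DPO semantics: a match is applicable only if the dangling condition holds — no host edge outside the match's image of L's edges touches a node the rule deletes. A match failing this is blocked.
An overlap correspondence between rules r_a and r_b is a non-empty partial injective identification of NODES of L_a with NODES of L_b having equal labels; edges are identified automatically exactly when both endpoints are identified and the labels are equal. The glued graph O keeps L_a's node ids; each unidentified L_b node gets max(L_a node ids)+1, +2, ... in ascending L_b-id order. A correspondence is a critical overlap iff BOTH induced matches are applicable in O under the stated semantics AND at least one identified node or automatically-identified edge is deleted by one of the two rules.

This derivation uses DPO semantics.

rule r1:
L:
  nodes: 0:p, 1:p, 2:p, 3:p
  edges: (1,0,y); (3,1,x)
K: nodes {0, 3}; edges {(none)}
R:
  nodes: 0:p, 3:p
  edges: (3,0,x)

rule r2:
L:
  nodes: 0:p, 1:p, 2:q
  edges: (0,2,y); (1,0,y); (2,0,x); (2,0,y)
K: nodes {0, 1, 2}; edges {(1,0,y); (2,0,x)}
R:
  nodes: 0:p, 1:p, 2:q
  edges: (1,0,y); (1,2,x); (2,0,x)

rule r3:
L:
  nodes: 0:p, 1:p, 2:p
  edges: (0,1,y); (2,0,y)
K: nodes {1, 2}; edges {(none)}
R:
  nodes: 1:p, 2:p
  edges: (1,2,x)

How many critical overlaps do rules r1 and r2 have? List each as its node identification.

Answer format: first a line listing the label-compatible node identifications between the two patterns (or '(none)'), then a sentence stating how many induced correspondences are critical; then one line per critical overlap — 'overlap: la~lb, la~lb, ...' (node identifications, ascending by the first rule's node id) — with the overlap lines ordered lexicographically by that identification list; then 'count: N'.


label-compatible node identifications between L(r1) and L(r2): 0~0, 0~1, 1~0, 1~1, 2~0, 2~1, 3~0, 3~1
1 of the induced correspondences is a critical overlap of r1 and r2.
overlap: 0~0, 1~1
count: 1


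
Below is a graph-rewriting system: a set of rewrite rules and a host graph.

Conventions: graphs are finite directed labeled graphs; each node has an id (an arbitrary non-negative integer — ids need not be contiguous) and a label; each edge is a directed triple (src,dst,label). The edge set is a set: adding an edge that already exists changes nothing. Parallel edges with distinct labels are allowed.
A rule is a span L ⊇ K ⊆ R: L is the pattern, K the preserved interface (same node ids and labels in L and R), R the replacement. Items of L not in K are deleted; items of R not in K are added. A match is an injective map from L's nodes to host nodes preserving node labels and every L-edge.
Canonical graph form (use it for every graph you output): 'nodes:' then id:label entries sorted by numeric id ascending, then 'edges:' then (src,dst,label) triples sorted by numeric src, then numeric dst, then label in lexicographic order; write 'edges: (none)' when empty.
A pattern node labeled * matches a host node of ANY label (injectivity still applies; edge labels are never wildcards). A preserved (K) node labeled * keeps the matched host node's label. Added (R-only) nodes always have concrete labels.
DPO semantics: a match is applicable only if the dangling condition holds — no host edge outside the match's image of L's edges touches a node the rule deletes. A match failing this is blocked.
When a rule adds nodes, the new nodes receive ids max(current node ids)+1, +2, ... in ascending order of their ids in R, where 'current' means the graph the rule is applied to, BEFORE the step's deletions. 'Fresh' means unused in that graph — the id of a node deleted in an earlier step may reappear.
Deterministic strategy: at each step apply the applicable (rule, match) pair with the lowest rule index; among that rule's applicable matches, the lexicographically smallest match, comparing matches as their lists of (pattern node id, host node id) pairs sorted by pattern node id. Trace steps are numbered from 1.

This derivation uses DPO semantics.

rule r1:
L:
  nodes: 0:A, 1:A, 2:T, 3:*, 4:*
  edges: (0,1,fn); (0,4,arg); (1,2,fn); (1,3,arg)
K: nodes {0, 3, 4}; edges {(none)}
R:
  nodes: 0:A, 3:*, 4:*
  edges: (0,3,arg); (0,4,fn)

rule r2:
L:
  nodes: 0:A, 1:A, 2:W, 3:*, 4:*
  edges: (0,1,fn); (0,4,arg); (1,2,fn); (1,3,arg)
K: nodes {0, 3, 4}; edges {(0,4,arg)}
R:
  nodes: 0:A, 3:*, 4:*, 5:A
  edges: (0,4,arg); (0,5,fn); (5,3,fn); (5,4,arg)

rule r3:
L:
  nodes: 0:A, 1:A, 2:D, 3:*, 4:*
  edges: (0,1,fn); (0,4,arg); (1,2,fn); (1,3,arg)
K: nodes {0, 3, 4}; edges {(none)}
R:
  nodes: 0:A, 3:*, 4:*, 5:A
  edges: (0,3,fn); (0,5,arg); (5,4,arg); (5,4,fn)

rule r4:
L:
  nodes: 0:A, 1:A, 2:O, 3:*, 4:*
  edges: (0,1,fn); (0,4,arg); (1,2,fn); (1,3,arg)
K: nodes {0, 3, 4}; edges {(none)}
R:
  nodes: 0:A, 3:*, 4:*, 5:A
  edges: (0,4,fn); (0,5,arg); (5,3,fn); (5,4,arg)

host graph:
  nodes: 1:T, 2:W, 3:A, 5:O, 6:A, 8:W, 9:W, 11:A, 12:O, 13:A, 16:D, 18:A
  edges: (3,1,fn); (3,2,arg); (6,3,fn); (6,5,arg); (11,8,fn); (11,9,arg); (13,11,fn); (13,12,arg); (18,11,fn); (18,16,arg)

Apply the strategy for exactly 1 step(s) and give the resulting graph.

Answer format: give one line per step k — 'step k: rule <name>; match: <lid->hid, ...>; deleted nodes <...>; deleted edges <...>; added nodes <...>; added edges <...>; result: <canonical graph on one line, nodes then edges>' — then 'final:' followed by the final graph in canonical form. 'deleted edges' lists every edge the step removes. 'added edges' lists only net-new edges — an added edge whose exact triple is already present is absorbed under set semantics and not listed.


step 1: rule r1; match: 0->6, 1->3, 2->1, 3->2, 4->5; deleted nodes 1, 3; deleted edges (3,1,fn); (3,2,arg); (6,3,fn); (6,5,arg); added nodes (none); added edges (6,2,arg); (6,5,fn); result: nodes: 2:W, 5:O, 6:A, 8:W, 9:W, 11:A, 12:O, 13:A, 16:D, 18:A edges: (6,2,arg); (6,5,fn); (11,8,fn); (11,9,arg); (13,11,fn); (13,12,arg); (18,11,fn); (18,16,arg)
final:
nodes: 2:W, 5:O, 6:A, 8:W, 9:W, 11:A, 12:O, 13:A, 16:D, 18:A
edges: (6,2,arg); (6,5,fn); (11,8,fn); (11,9,arg); (13,11,fn); (13,12,arg); (18,11,fn); (18,16,arg)


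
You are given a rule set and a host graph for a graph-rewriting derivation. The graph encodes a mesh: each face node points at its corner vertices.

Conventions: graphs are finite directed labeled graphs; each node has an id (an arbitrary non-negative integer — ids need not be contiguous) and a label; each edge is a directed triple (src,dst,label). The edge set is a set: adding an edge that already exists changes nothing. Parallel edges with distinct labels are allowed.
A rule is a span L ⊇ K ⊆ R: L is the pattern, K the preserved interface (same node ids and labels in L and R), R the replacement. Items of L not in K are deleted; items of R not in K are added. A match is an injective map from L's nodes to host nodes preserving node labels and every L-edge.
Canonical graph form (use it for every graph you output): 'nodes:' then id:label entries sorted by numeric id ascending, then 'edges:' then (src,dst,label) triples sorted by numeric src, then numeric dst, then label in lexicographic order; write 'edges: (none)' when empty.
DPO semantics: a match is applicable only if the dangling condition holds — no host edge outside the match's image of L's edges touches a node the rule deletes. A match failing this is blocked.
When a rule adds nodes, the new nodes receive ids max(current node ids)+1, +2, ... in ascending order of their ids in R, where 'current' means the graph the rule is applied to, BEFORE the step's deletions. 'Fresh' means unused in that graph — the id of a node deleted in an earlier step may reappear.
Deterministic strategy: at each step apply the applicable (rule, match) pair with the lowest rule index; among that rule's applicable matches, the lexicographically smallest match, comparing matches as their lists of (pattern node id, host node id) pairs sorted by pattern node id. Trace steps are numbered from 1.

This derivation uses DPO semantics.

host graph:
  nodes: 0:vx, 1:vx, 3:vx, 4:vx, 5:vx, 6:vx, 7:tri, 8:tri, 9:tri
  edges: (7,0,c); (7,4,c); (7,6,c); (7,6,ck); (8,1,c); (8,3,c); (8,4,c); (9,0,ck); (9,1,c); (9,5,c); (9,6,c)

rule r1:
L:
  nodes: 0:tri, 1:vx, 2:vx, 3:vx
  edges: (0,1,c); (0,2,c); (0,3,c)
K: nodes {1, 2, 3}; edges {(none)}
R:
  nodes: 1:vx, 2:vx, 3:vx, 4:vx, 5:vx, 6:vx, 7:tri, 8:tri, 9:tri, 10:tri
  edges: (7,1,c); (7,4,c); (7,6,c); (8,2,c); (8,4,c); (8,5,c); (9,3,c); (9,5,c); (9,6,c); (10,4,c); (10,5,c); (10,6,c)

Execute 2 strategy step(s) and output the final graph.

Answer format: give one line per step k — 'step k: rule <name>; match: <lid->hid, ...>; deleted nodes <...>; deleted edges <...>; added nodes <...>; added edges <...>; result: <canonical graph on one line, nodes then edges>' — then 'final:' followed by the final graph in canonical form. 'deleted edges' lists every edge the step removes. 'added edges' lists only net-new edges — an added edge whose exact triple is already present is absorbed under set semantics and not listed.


step 1: rule r1; match: 0->8, 1->1, 2->3, 3->4; deleted nodes 8; deleted edges (8,1,c); (8,3,c); (8,4,c); added nodes 10, 11, 12, 13, 14, 15, 16; added edges (13,1,c); (13,10,c); (13,12,c); (14,3,c); (14,10,c); (14,11,c); (15,4,c); (15,11,c); (15,12,c); (16,10,c); (16,11,c); (16,12,c); result: nodes: 0:vx, 1:vx, 3:vx, 4:vx, 5:vx, 6:vx, 7:tri, 9:tri, 10:vx, 11:vx, 12:vx, 13:tri, 14:tri, 15:tri, 16:tri edges: (7,0,c); (7,4,c); (7,6,c); (7,6,ck); (9,0,ck); (9,1,c); (9,5,c); (9,6,c); (13,1,c); (13,10,c); (13,12,c); (14,3,c); (14,10,c); (14,11,c); (15,4,c); (15,11,c); (15,12,c); (16,10,c); (16,11,c); (16,12,c)
step 2: rule r1; match: 0->13, 1->1, 2->10, 3->12; deleted nodes 13; deleted edges (13,1,c); (13,10,c); (13,12,c); added nodes 17, 18, 19, 20, 21, 22, 23; added edges (20,1,c); (20,17,c); (20,19,c); (21,10,c); (21,17,c); (21,18,c); (22,12,c); (22,18,c); (22,19,c); (23,17,c); (23,18,c); (23,19,c); result: nodes: 0:vx, 1:vx, 3:vx, 4:vx, 5:vx, 6:vx, 7:tri, 9:tri, 10:vx, 11:vx, 12:vx, 14:tri, 15:tri, 16:tri, 17:vx, 18:vx, 19:vx, 20:tri, 21:tri, 22:tri, 23:tri edges: (7,0,c); (7,4,c); (7,6,c); (7,6,ck); (9,0,ck); (9,1,c); (9,5,c); (9,6,c); (14,3,c); (14,10,c); (14,11,c); (15,4,c); (15,11,c); (15,12,c); (16,10,c); (16,11,c); (16,12,c); (20,1,c); (20,17,c); (20,19,c); (21,10,c); (21,17,c); (21,18,c); (22,12,c); (22,18,c); (22,19,c); (23,17,c); (23,18,c); (23,19,c)
final:
nodes: 0:vx, 1:vx, 3:vx, 4:vx, 5:vx, 6:vx, 7:tri, 9:tri, 10:vx, 11:vx, 12:vx, 14:tri, 15:tri, 16:tri, 17:vx, 18:vx, 19:vx, 20:tri, 21:tri, 22:tri, 23:tri
edges: (7,0,c); (7,4,c); (7,6,c); (7,6,ck); (9,0,ck); (9,1,c); (9,5,c); (9,6,c); (14,3,c); (14,10,c); (14,11,c); (15,4,c); (15,11,c); (15,12,c); (16,10,c); (16,11,c); (16,12,c); (20,1,c); (20,17,c); (20,19,c); (21,10,c); (21,17,c); (21,18,c); (22,12,c); (22,18,c); (22,19,c); (23,17,c); (23,18,c); (23,19,c)
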